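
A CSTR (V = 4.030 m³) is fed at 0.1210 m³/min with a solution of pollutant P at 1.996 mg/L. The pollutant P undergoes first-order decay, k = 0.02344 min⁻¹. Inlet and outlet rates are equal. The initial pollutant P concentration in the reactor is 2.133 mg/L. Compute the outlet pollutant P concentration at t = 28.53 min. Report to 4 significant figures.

Species balance: V dC/dt = Q C_in − Q C − k V C.
This is linear with rate a = Q/V + k = 0.0534648 min⁻¹.
C_ss = Q C_in/(Q + kV) = 1.12092 mg/L; C(t) = C_ss + (C₀ − C_ss) e^(−a t).
C(28.53) = 1.12092 + (1.01208)·e^(−0.0534648·28.53) = 1.12092 + (1.01208)·0.217545 = 1.34109 mg/L.

1.341 mg/L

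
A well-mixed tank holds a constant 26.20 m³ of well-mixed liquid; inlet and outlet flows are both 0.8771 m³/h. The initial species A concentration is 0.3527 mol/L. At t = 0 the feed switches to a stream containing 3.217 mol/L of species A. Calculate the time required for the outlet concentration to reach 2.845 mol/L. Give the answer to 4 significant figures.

Species balance: V dC/dt = Q(C_in − C) ⇒ τ = V/Q = 29.8712 h.
C(t) = C_in + (C₀ − C_in) e^(−t/τ). Set C = 2.845 and solve for t:
e^(−t/τ) = (C − C_in)/(C₀ − C_in) = (2.845 − 3.217)/(0.3527 − 3.217) = 0.129875
t = −τ ln(…) = 29.8712 × 2.04119 = 60.9726 h.

60.97 h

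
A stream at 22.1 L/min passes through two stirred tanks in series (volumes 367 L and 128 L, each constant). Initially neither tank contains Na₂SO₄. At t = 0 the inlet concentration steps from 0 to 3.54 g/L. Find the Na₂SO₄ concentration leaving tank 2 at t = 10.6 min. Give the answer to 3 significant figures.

0.973 g/L

Time constants: τᵢ = Vᵢ/Q for each well-mixed tank.
τ₁ = 367/22.1 = 16.606 min; τ₂ = 128/22.1 = 5.7919 min.
Solving the cascade with C₁(0)=C₂(0)=0 gives C₂(t) = C_in[1 − (τ₁ e^(−t/τ₁) − τ₂ e^(−t/τ₂))/(τ₁ − τ₂)].
At t = 10.6: e^(−t/τ₁) = 0.52818, e^(−t/τ₂) = 0.16039.
C₂ = 3.54·[1 − (16.606·0.52818 − 5.7919·0.16039)/(10.814)] = 3.54·0.27484 = 0.97293 g/L.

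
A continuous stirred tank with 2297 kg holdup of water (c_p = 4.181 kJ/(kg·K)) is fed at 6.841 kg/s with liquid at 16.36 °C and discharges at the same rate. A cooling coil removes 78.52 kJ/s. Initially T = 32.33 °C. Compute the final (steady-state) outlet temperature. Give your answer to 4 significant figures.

Unsteady energy balance on the tank contents: M c_p dT/dt = ṁ c_p (T_in − T) − 78.52.
At steady state dT/dt = 0 ⇒ T_ss = T_in − Q̇/(ṁ c_p) = 16.36 − 78.52/(6.841·4.181) = 13.6148 °C.

13.61 °C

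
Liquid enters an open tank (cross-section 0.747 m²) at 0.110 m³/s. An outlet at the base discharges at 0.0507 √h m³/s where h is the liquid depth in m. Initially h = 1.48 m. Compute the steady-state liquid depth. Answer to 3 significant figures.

4.71 m

Unsteady balance on liquid volume: A dh/dt = Q_in − 0.0507 √h. At steady state dh/dt = 0:
Q_in = 0.0507 √h_ss ⇒ √h_ss = 0.110/0.0507 = 2.1696.
h_ss = 2.1696² = 4.7073 m. (Since h₀ = 1.48 m < h_ss, the level will rise toward this value.)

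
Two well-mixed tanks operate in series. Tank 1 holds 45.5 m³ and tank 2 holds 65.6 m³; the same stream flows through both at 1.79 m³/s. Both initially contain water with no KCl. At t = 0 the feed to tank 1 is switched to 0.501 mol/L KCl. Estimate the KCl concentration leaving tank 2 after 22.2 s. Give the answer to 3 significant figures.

0.0823 mol/L

Time constants: τᵢ = Vᵢ/Q for each well-mixed tank.
τ₁ = 45.5/1.79 = 25.419 s; τ₂ = 65.6/1.79 = 36.648 s.
Tank 1: C₁ = C_in(1 − e^(−t/τ₁)). Tank 2 (τ₁ ≠ τ₂): C₂ = C_in[1 − (τ₁ e^(−t/τ₁) − τ₂ e^(−t/τ₂))/(τ₁ − τ₂)].
At t = 22.2: e^(−t/τ₁) = 0.41755, e^(−t/τ₂) = 0.54566.
C₂ = 0.501·[1 − (25.419·0.41755 − 36.648·0.54566)/(-11.229)] = 0.501·0.16433 = 0.082331 mol/L.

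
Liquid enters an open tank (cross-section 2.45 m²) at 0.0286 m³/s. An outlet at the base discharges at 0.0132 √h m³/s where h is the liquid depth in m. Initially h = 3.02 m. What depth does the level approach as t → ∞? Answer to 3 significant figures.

Mass balance (ρ constant): A dh/dt = Q_in − 0.0132 √h. At steady state dh/dt = 0:
Q_in = 0.0132 √h_ss ⇒ √h_ss = 0.0286/0.0132 = 2.1667.
h_ss = 2.1667² = 4.6944 m. (Since h₀ = 3.02 m < h_ss, the level will rise toward this value.)

4.69 m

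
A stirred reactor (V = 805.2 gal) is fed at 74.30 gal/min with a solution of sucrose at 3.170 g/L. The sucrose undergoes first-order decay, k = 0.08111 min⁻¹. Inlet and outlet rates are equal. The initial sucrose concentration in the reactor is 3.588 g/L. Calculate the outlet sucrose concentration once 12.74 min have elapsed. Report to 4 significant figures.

1.896 g/L

Species balance: V dC/dt = Q C_in − Q C − k V C.
dC/dt = (Q/V) C_in − (Q/V + k) C; effective rate a = Q/V + k = 0.0922752 + 0.08111 = 0.173385 min⁻¹.
C_ss = Q C_in/(Q + kV) = 1.68707 g/L; C(t) = C_ss + (C₀ − C_ss) e^(−a t).
C(12.74) = 1.68707 + (1.90093)·e^(−0.173385·12.74) = 1.68707 + (1.90093)·0.109818 = 1.89582 g/L.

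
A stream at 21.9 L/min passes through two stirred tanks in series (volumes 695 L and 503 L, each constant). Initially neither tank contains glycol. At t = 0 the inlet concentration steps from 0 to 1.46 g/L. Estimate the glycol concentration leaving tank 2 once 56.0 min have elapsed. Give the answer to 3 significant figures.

Species balance on tank i: dCᵢ/dt = (Cᵢ₋₁ − Cᵢ)/τᵢ with τᵢ = Vᵢ/Q.
τ₁ = 695/21.9 = 31.735 min; τ₂ = 503/21.9 = 22.968 min.
Solving the cascade with C₁(0)=C₂(0)=0 gives C₂(t) = C_in[1 − (τ₁ e^(−t/τ₁) − τ₂ e^(−t/τ₂))/(τ₁ − τ₂)].
At t = 56.0: e^(−t/τ₁) = 0.17125, e^(−t/τ₂) = 0.087320.
C₂ = 1.46·[1 − (31.735·0.17125 − 22.968·0.087320)/(8.7671)] = 1.46·0.60886 = 0.88893 g/L.

0.889 g/L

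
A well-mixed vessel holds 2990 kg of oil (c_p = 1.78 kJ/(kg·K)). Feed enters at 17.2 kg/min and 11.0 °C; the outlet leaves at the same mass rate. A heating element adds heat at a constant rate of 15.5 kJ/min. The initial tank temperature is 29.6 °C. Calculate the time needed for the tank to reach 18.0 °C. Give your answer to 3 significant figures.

M c_p dT/dt = ṁ c_p (T_in − T) + Q̇.
τ = M/ṁ = 173.84 min; T_ss = T_in + Q̇/(ṁ c_p) = 11.506 °C.
T(t) = T_ss + (T₀ − T_ss) e^(−t/τ). Set T = 18.0:
e^(−t/τ) = (18.0 − 11.506)/(29.6 − 11.506) = 0.35889
t = −173.84 · ln(0.35889) = 178.14 min.

178 min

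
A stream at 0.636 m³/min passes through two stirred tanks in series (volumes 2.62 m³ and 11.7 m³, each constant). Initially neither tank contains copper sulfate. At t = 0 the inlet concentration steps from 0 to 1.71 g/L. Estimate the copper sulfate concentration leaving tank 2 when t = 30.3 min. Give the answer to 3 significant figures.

1.29 g/L

Time constants: τᵢ = Vᵢ/Q for each well-mixed tank.
τ₁ = 2.62/0.636 = 4.1195 min; τ₂ = 11.7/0.636 = 18.396 min.
Solving the cascade with C₁(0)=C₂(0)=0 gives C₂(t) = C_in[1 − (τ₁ e^(−t/τ₁) − τ₂ e^(−t/τ₂))/(τ₁ − τ₂)].
At t = 30.3: e^(−t/τ₁) = 0.00063922, e^(−t/τ₂) = 0.19261.
C₂ = 1.71·[1 − (4.1195·0.00063922 − 18.396·0.19261)/(-14.277)] = 1.71·0.75199 = 1.2859 g/L.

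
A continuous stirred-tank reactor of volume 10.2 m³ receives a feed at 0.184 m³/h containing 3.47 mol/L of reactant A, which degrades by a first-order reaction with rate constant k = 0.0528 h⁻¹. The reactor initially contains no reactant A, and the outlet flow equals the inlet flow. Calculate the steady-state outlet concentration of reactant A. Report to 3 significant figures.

V dC/dt = Q(C_in − C) − k V C.
At steady state: 0 = Q C_in − (Q + kV) C_ss, so C_ss = Q C_in/(Q + kV).
C_ss = 0.184·3.47/(0.184 + 0.0528·10.2) = 0.63848/0.72256 = 0.88364 mol/L.

0.884 mol/L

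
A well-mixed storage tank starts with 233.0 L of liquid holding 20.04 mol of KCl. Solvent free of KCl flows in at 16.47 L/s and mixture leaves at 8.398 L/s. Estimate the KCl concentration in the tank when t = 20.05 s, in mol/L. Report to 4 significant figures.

Total volume: dV/dt = Q_in − Q_out = 8.07200 L/s, so V(t) = 233.0 + 8.07200 t and V(20.05) = 394.844 L.
Species balance (pure solvent in): dm/dt = −Q_out · m/V(t).
Separate: dm/m = −Q_out dt/V(t) ⇒ ln(m/m₀) = −(Q_out/(Q_in−Q_out)) ln(V/V₀).
m = m₀ (V₀/V)^(Q_out/(Q_in−Q_out)) = 20.04 × (233.0/394.844)^(1.04039) = 11.5765 mol.
C = m/V = 11.5765/394.844 = 0.0293192 mol/L.

0.02932 mol/L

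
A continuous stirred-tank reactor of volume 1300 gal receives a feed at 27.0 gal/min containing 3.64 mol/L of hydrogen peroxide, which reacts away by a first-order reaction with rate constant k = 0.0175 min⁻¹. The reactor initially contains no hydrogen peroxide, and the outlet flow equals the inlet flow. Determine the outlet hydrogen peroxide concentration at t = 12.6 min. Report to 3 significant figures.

V dC/dt = Q(C_in − C) − k V C.
dC/dt = (Q/V) C_in − (Q/V + k) C; effective rate a = Q/V + k = 0.020769 + 0.0175 = 0.038269 min⁻¹.
C_ss = Q C_in/(Q + kV) = 1.9755 mol/L; C(t) = C_ss + (C₀ − C_ss) e^(−a t).
C(12.6) = 1.9755 + (-1.9755)·e^(−0.038269·12.6) = 1.9755 + (-1.9755)·0.61743 = 0.75576 mol/L.

0.756 mol/L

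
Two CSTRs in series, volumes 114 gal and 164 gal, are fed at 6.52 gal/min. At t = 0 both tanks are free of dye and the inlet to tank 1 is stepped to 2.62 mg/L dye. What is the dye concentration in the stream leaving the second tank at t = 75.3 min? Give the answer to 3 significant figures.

2.27 mg/L

Time constants: τᵢ = Vᵢ/Q for each well-mixed tank.
τ₁ = 114/6.52 = 17.485 min; τ₂ = 164/6.52 = 25.153 min.
Solving the cascade with C₁(0)=C₂(0)=0 gives C₂(t) = C_in[1 − (τ₁ e^(−t/τ₁) − τ₂ e^(−t/τ₂))/(τ₁ − τ₂)].
At t = 75.3: e^(−t/τ₁) = 0.013479, e^(−t/τ₂) = 0.050105.
C₂ = 2.62·[1 − (17.485·0.013479 − 25.153·0.050105)/(-7.6687)] = 2.62·0.86639 = 2.2699 mg/L.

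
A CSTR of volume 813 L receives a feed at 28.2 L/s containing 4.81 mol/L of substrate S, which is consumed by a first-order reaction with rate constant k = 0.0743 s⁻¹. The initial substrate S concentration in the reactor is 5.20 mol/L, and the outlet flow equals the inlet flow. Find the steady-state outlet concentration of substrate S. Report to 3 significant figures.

Species balance: V dC/dt = Q C_in − Q C − k V C.
At steady state: 0 = Q C_in − (Q + kV) C_ss, so C_ss = Q C_in/(Q + kV).
C_ss = 28.2·4.81/(28.2 + 0.0743·813) = 135.64/88.606 = 1.5308 mol/L.

1.53 mol/L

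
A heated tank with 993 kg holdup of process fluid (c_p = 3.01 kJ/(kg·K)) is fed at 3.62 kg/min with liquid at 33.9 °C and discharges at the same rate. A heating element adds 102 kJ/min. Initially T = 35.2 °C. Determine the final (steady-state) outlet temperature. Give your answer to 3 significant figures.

M c_p dT/dt = ṁ c_p (T_in − T) + Q̇.
At steady state dT/dt = 0 ⇒ T_ss = T_in + Q̇/(ṁ c_p) = 33.9 + 102/(3.62·3.01) = 43.261 °C.

43.3 °C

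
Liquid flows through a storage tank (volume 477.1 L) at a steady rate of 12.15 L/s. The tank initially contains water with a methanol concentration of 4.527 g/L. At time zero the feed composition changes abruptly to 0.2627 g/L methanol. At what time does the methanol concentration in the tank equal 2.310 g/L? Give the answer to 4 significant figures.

Species balance: V dC/dt = Q(C_in − C) ⇒ τ = V/Q = 39.2675 s.
C(t) = C_in + (C₀ − C_in) e^(−t/τ). Set C = 2.310 and solve for t:
e^(−t/τ) = (C − C_in)/(C₀ − C_in) = (2.310 − 0.2627)/(4.527 − 0.2627) = 0.480102
t = −τ ln(…) = 39.2675 × 0.733756 = 28.8128 s.

28.81 s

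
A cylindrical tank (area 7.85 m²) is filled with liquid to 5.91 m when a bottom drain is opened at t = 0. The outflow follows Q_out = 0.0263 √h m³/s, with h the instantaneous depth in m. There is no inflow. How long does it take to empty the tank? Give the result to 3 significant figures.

1450 s

A dh/dt = −Q_out = −0.0263 √h.
Separate and integrate: 2(√h − √h₀) = −(0.0263/A) t.
Set h = 0: 2√h₀ = (0.0263/A) t_empty ⇒ t_empty = 2A√h₀/0.0263.
t_empty = 2·7.85·√5.91/0.0263 = 15.700·2.4310/0.0263 = 1451.2 s.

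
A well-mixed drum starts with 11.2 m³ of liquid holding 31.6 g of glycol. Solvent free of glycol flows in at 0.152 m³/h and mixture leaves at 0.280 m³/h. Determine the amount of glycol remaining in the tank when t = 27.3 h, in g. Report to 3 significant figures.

Total volume: dV/dt = Q_in − Q_out = -0.12800 m³/h, so V(t) = 11.2 − 0.12800 t and V(27.3) = 7.7056 m³.
Solute balance: dm/dt = 0 − Q_out C = −Q_out m/V(t).
Separate: dm/m = −Q_out dt/V(t) ⇒ ln(m/m₀) = −(Q_out/(Q_in−Q_out)) ln(V/V₀).
m = m₀ (V₀/V)^(Q_out/(Q_in−Q_out)) = 31.6 × (11.2/7.7056)^(-2.1875) = 13.945 g.

13.9 g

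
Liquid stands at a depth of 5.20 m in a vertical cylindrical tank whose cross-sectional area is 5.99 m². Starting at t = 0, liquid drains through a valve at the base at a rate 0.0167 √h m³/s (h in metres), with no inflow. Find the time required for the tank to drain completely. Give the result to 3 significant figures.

1640 s

Unsteady balance on liquid volume: A dh/dt = −0.0167 √h.
∫ h^(−1/2) dh = −(0.0167/A) ∫ dt, giving 2√h = 2√h₀ − (0.0167/A) t.
Tank is empty when √h = 0: t_empty = 2A√h₀/0.0167.
t_empty = 2·5.99·√5.20/0.0167 = 11.980·2.2804/0.0167 = 1635.8 s.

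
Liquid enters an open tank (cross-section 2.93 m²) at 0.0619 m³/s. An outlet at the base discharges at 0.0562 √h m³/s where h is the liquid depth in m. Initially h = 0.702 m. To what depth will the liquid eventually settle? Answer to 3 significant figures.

A dh/dt = Q_in − 0.0562 √h. Steady state requires inflow = outflow:
Q_in = 0.0562 √h_ss ⇒ √h_ss = 0.0619/0.0562 = 1.1014.
h_ss = 1.1014² = 1.2131 m. (Since h₀ = 0.702 m < h_ss, the level will rise toward this value.)

1.21 m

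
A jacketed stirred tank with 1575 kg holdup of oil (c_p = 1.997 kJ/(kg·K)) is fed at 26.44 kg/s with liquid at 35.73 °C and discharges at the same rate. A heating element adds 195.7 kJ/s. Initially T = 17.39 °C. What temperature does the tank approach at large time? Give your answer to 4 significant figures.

M c_p dT/dt = ṁ c_p (T_in − T) + Q̇.
At steady state dT/dt = 0 ⇒ T_ss = T_in + Q̇/(ṁ c_p) = 35.73 + 195.7/(26.44·1.997) = 39.4364 °C.

39.44 °C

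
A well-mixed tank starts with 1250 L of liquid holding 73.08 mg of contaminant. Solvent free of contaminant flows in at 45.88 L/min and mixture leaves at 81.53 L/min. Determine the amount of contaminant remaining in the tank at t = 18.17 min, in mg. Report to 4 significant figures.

13.76 mg

Let m(t) be the amount of contaminant. Volume: V(t) = V₀ + (Q_in − Q_out) t = 1250 − 35.6500 t; V(18.17) = 602.240 L.
Species balance (pure solvent in): dm/dt = −Q_out · m/V(t).
dm/m = −Q_out dt/(V₀ − 35.6500 t); integrating gives ln(m/m₀) = −(Q_out/(Q_in−Q_out)) ln(V/V₀).
m = m₀ (V₀/V)^(Q_out/(Q_in−Q_out)) = 73.08 × (1250/602.240)^(-2.28696) = 13.7566 mg.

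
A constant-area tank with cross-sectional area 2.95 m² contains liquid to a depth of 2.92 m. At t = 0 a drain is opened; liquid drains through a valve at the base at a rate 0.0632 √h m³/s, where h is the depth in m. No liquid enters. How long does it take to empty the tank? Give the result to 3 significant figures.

A dh/dt = −Q_out = −0.0632 √h.
This is separable: 2 d(√h)/dt = −0.0632/A, so √h = √h₀ − (0.0632/(2A)) t.
Tank is empty when √h = 0: t_empty = 2A√h₀/0.0632.
t_empty = 2·2.95·√2.92/0.0632 = 5.9000·1.7088/0.0632 = 159.52 s.

160 s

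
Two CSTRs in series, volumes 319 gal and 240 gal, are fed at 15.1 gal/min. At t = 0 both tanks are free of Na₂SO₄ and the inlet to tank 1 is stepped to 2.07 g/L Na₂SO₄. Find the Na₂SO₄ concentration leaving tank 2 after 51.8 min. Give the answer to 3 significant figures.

Time constants: τᵢ = Vᵢ/Q for each well-mixed tank.
τ₁ = 319/15.1 = 21.126 min; τ₂ = 240/15.1 = 15.894 min.
Solving the cascade with C₁(0)=C₂(0)=0 gives C₂(t) = C_in[1 − (τ₁ e^(−t/τ₁) − τ₂ e^(−t/τ₂))/(τ₁ − τ₂)].
At t = 51.8: e^(−t/τ₁) = 0.086123, e^(−t/τ₂) = 0.038424.
C₂ = 2.07·[1 − (21.126·0.086123 − 15.894·0.038424)/(5.2318)] = 2.07·0.76897 = 1.5918 g/L.

1.59 g/L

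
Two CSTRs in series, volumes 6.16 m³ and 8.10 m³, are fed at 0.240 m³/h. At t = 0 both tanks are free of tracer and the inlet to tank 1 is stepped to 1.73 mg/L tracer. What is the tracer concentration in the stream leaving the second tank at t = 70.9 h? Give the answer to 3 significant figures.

Species balance on tank i: dCᵢ/dt = (Cᵢ₋₁ − Cᵢ)/τᵢ with τᵢ = Vᵢ/Q.
τ₁ = 6.16/0.240 = 25.667 h; τ₂ = 8.10/0.240 = 33.750 h.
Solving the cascade with C₁(0)=C₂(0)=0 gives C₂(t) = C_in[1 − (τ₁ e^(−t/τ₁) − τ₂ e^(−t/τ₂))/(τ₁ − τ₂)].
At t = 70.9: e^(−t/τ₁) = 0.063144, e^(−t/τ₂) = 0.12237.
C₂ = 1.73·[1 − (25.667·0.063144 − 33.750·0.12237)/(-8.0833)] = 1.73·0.68959 = 1.1930 mg/L.

1.19 mg/L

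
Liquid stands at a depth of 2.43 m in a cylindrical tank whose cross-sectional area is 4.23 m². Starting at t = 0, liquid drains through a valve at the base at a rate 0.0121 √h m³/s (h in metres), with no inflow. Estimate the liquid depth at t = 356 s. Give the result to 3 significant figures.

A dh/dt = −Q_out = −0.0121 √h.
Separate and integrate: 2(√h − √h₀) = −(0.0121/A) t.
√h = √2.43 − 0.0121·356/(2·4.23) = 1.5588 − 0.50917 = 1.0497.
h = 1.0497² = 1.1018 m.

1.10 m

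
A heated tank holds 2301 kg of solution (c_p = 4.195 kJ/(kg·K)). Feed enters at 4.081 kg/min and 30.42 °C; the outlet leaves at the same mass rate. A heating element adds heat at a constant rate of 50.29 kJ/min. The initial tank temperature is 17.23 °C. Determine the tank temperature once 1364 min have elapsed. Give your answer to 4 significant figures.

31.92 °C

M c_p dT/dt = ṁ c_p (T_in − T) + Q̇.
Rearrange: dT/dt = (T_ss − T)/τ with τ = M/ṁ = 563.832 min and T_ss = T_in + Q̇/(ṁ c_p) = 33.3575 °C.
Integrating: T(t) = T_ss + (T₀ − T_ss) e^(−t/τ).
T(1364) = 33.3575 + (-16.1275)·e^(−1364/563.832) = 33.3575 + (-16.1275)·0.0889965 = 31.9222 °C.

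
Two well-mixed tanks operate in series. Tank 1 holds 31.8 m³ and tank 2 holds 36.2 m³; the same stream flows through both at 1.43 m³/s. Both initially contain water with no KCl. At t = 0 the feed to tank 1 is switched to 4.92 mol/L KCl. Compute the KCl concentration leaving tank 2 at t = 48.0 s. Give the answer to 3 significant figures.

2.95 mol/L

Species balance on tank i: dCᵢ/dt = (Cᵢ₋₁ − Cᵢ)/τᵢ with τᵢ = Vᵢ/Q.
τ₁ = 31.8/1.43 = 22.238 s; τ₂ = 36.2/1.43 = 25.315 s.
Solving the cascade with C₁(0)=C₂(0)=0 gives C₂(t) = C_in[1 − (τ₁ e^(−t/τ₁) − τ₂ e^(−t/τ₂))/(τ₁ − τ₂)].
At t = 48.0: e^(−t/τ₁) = 0.11550, e^(−t/τ₂) = 0.15015.
C₂ = 4.92·[1 − (22.238·0.11550 − 25.315·0.15015)/(-3.0769)] = 4.92·0.59944 = 2.9492 mol/L.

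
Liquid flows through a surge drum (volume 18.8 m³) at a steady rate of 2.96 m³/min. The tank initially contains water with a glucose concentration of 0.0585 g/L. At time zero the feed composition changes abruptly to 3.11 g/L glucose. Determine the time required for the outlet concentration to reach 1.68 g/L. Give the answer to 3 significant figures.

4.81 min

Species balance: V dC/dt = Q(C_in − C) ⇒ τ = V/Q = 6.3514 min.
C(t) = C_in + (C₀ − C_in) e^(−t/τ). Set C = 1.68 and solve for t:
e^(−t/τ) = (C − C_in)/(C₀ − C_in) = (1.68 − 3.11)/(0.0585 − 3.11) = 0.46862
t = −τ ln(…) = 6.3514 × 0.75796 = 4.8141 min.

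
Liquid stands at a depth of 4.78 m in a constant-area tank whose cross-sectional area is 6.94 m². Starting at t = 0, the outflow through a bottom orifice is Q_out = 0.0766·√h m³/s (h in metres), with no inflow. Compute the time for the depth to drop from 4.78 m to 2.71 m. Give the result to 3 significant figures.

A dh/dt = −Q_out = −0.0766 √h.
∫ h^(−1/2) dh = −(0.0766/A) ∫ dt, giving 2√h = 2√h₀ − (0.0766/A) t.
t = 2A(√h₀ − √h)/0.0766 = 2·6.94·(√4.78 − √2.71)/0.0766
  = 13.880 × (2.1863 − 1.6462) / 0.0766 = 97.869 s.

97.9 s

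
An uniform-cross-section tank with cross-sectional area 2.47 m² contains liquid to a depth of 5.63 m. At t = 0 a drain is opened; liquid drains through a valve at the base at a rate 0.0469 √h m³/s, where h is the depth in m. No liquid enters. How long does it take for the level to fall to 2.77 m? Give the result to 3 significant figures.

74.6 s

With no inflow, A dh/dt = −0.0469 √h.
This is separable: 2 d(√h)/dt = −0.0469/A, so √h = √h₀ − (0.0469/(2A)) t.
t = 2A(√h₀ − √h)/0.0469 = 2·2.47·(√5.63 − √2.77)/0.0469
  = 4.9400 × (2.3728 − 1.6643) / 0.0469 = 74.619 s.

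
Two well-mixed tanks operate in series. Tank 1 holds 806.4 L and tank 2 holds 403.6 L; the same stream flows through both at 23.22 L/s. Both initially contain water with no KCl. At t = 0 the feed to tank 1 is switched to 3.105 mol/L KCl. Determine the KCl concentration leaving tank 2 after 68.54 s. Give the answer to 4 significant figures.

Time constants: τᵢ = Vᵢ/Q for each well-mixed tank.
τ₁ = 806.4/23.22 = 34.7287 s; τ₂ = 403.6/23.22 = 17.3816 s.
Solving the cascade with C₁(0)=C₂(0)=0 gives C₂(t) = C_in[1 − (τ₁ e^(−t/τ₁) − τ₂ e^(−t/τ₂))/(τ₁ − τ₂)].
At t = 68.54: e^(−t/τ₁) = 0.138958, e^(−t/τ₂) = 0.0193850.
C₂ = 3.105·[1 − (34.7287·0.138958 − 17.3816·0.0193850)/(17.3471)] = 3.105·0.741232 = 2.30152 mol/L.

2.302 mol/L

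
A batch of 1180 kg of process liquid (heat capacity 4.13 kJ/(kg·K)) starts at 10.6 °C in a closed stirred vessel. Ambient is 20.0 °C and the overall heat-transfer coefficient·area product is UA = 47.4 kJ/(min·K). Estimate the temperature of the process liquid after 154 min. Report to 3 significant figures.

M c_p dT/dt = −UA(T − T_amb).
dT/dt = (T_ss − T)/τ with T_ss = T_amb = 20.000 °C, τ = M c_p/UA = 1180·4.13/47.4 = 102.81 min.
This is linear first-order; T(t) = T_ss + (T₀ − T_ss) e^(−t/τ).
T(154) = 20.000 + (-9.4000)·0.22361 = 17.898 °C.

17.9 °C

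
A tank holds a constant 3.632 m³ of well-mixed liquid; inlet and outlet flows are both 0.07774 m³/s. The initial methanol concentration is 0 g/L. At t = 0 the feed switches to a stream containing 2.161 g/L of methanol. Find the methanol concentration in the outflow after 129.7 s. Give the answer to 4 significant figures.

Species balance on the tank: V dC/dt = Q(C_in − C).
Time constant τ = V/Q = 3.632/0.07774 = 46.7198 s.
Solution: C(t) = C_in + (C₀ − C_in) e^(−t/τ).
C(129.7) = 2.161 + (0 − 2.161)·e^(−129.7/46.7198) = 2.161 + (-2.16100)·0.0622795 = 2.02641 g/L.

2.026 g/L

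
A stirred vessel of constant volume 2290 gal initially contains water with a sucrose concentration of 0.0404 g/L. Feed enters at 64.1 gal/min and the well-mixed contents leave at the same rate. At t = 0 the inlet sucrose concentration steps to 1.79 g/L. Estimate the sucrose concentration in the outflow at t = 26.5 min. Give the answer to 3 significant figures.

0.957 g/L

Species balance on the tank: V dC/dt = Q(C_in − C).
So dC/dt = (C_in − C)/τ with τ = V/Q = 2290/64.1 = 35.725 min.
Integrating: C(t) = C_in + (C₀ − C_in) e^(−t/τ).
C(26.5) = 1.79 + (0.0404 − 1.79)·e^(−26.5/35.725) = 1.79 + (-1.7496)·0.47627 = 0.95672 g/L.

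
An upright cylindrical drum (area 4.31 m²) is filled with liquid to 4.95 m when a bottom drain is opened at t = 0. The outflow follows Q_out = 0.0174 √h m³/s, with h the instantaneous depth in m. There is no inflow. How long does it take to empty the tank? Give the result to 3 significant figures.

A dh/dt = −Q_out = −0.0174 √h.
This is separable: 2 d(√h)/dt = −0.0174/A, so √h = √h₀ − (0.0174/(2A)) t.
Tank is empty when √h = 0: t_empty = 2A√h₀/0.0174.
t_empty = 2·4.31·√4.95/0.0174 = 8.6200·2.2249/0.0174 = 1102.2 s.

1100 s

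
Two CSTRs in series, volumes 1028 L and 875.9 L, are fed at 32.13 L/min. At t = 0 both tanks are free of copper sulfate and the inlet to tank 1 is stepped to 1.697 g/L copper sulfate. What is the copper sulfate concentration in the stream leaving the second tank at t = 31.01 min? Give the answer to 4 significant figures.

Each tank obeys Vᵢ dCᵢ/dt = Q(Cᵢ₋₁ − Cᵢ), so τᵢ = Vᵢ/Q.
τ₁ = 1028/32.13 = 31.9950 min; τ₂ = 875.9/32.13 = 27.2611 min.
Tank 1: C₁ = C_in(1 − e^(−t/τ₁)). Tank 2 (τ₁ ≠ τ₂): C₂ = C_in[1 − (τ₁ e^(−t/τ₁) − τ₂ e^(−t/τ₂))/(τ₁ − τ₂)].
At t = 31.01: e^(−t/τ₁) = 0.379381, e^(−t/τ₂) = 0.320614.
C₂ = 1.697·[1 − (31.9950·0.379381 − 27.2611·0.320614)/(4.73389)] = 1.697·0.282195 = 0.478884 g/L.

0.4789 g/L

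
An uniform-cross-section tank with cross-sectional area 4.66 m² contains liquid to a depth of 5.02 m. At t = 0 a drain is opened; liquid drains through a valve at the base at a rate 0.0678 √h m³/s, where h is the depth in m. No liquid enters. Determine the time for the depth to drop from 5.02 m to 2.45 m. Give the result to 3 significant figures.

Mass balance (ρ constant): A dh/dt = −0.0678 √h.
Separate and integrate: 2(√h − √h₀) = −(0.0678/A) t.
t = 2A(√h₀ − √h)/0.0678 = 2·4.66·(√5.02 − √2.45)/0.0678
  = 9.3200 × (2.2405 − 1.5652) / 0.0678 = 92.827 s.

92.8 s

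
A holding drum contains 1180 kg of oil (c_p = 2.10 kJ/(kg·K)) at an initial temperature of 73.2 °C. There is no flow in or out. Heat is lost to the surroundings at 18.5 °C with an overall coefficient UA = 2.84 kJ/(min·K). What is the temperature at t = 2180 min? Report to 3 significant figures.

23.0 °C

Lumped-capacitance energy balance: M c_p dT/dt = UA(T_amb − T).
dT/dt = (T_ss − T)/τ with T_ss = T_amb = 18.500 °C, τ = M c_p/UA = 1180·2.10/2.84 = 872.54 min.
T approaches T_ss exponentially: T(t) = T_ss + (T₀ − T_ss) e^(−t/τ).
T(2180) = 18.500 + (54.700)·0.082211 = 22.997 °C.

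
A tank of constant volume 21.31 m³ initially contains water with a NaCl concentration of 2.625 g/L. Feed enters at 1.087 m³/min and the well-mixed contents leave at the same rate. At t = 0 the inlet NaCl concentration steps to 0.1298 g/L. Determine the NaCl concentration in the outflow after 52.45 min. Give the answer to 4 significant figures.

0.3017 g/L

Accumulation = in − out for the solute gives V dC/dt = Q(C_in − C).
So dC/dt = (C_in − C)/τ with τ = V/Q = 21.31/1.087 = 19.6044 min.
Integrating: C(t) = C_in + (C₀ − C_in) e^(−t/τ).
C(52.45) = 0.1298 + (2.625 − 0.1298)·e^(−52.45/19.6044) = 0.1298 + (2.49520)·0.0688781 = 0.301665 g/L.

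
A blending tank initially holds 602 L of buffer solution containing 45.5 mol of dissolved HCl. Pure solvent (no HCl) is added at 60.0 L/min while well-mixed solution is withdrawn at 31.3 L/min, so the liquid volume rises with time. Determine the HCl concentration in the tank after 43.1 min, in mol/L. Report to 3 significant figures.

0.00732 mol/L

Total volume: dV/dt = Q_in − Q_out = 28.700 L/min, so V(t) = 602 + 28.700 t and V(43.1) = 1839.0 L.
No HCl enters, so dm/dt = −Q_out · (m/V).
dm/m = −Q_out dt/(V₀ + 28.700 t); integrating gives ln(m/m₀) = −(Q_out/(Q_in−Q_out)) ln(V/V₀).
m = m₀ (V₀/V)^(Q_out/(Q_in−Q_out)) = 45.5 × (602/1839.0)^(1.0906) = 13.462 mol.
C = m/V = 13.462/1839.0 = 0.0073202 mol/L.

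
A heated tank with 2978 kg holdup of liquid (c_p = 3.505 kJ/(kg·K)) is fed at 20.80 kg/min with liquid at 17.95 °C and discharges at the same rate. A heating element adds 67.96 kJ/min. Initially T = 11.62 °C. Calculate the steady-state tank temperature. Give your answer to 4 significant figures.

18.88 °C

Heat balance on the well-mixed liquid: M c_p dT/dt = ṁ c_p (T_in − T) + 67.96.
At steady state dT/dt = 0 ⇒ T_ss = T_in + Q̇/(ṁ c_p) = 17.95 + 67.96/(20.80·3.505) = 18.8822 °C.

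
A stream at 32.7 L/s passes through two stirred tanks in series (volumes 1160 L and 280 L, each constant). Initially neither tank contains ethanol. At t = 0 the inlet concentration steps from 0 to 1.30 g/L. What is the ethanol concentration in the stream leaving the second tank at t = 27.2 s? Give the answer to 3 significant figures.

0.521 g/L

Time constants: τᵢ = Vᵢ/Q for each well-mixed tank.
τ₁ = 1160/32.7 = 35.474 s; τ₂ = 280/32.7 = 8.5627 s.
Tank 1: C₁ = C_in(1 − e^(−t/τ₁)). Tank 2 (τ₁ ≠ τ₂): C₂ = C_in[1 − (τ₁ e^(−t/τ₁) − τ₂ e^(−t/τ₂))/(τ₁ − τ₂)].
At t = 27.2: e^(−t/τ₁) = 0.46452, e^(−t/τ₂) = 0.041728.
C₂ = 1.30·[1 − (35.474·0.46452 − 8.5627·0.041728)/(26.911)] = 1.30·0.40096 = 0.52125 g/L.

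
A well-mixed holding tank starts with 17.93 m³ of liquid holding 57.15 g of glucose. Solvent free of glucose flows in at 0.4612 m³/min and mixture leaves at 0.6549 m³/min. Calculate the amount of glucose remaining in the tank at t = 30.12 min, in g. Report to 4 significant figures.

15.10 g

Total volume: dV/dt = Q_in − Q_out = -0.193700 m³/min, so V(t) = 17.93 − 0.193700 t and V(30.12) = 12.0958 m³.
Species balance (pure solvent in): dm/dt = −Q_out · m/V(t).
Separate: dm/m = −Q_out dt/V(t) ⇒ ln(m/m₀) = −(Q_out/(Q_in−Q_out)) ln(V/V₀).
m = m₀ (V₀/V)^(Q_out/(Q_in−Q_out)) = 57.15 × (17.93/12.0958)^(-3.38100) = 15.1023 g.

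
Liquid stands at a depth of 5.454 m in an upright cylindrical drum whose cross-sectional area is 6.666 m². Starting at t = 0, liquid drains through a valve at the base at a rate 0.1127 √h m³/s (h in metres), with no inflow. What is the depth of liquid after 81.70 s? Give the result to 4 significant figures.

Unsteady balance on liquid volume: A dh/dt = −0.1127 √h.
This is separable: 2 d(√h)/dt = −0.1127/A, so √h = √h₀ − (0.1127/(2A)) t.
√h = √5.454 − 0.1127·81.70/(2·6.666) = 2.33538 − 0.690638 = 1.64474.
h = 1.64474² = 2.70518 m.

2.705 m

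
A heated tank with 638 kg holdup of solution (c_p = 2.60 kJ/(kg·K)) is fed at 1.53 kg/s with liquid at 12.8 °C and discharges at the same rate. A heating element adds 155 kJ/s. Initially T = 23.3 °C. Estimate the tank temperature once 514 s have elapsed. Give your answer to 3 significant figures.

43.5 °C

Unsteady energy balance on the tank contents: M c_p dT/dt = ṁ c_p (T_in − T) + 155.
Rearrange: dT/dt = (T_ss − T)/τ with τ = M/ṁ = 416.99 s and T_ss = T_in + Q̇/(ṁ c_p) = 51.764 °C.
Integrating: T(t) = T_ss + (T₀ − T_ss) e^(−t/τ).
T(514) = 51.764 + (-28.464)·e^(−514/416.99) = 51.764 + (-28.464)·0.29152 = 43.466 °C.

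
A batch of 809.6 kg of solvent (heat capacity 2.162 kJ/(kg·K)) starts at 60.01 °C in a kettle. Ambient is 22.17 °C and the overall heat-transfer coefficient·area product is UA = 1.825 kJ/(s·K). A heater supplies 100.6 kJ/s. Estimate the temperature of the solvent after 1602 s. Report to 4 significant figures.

M c_p dT/dt = −UA(T − T_amb) + Q̇.
dT/dt = (T_ss − T)/τ with T_ss = T_amb + Q̇/UA = 22.17 + 100.6/1.825 = 77.2933 °C, τ = M c_p/UA = 809.6·2.162/1.825 = 959.099 s.
Solution: T(t) = T_ss + (T₀ − T_ss) e^(−t/τ).
T(1602) = 77.2933 + (-17.2833)·0.188187 = 74.0408 °C.

74.04 °C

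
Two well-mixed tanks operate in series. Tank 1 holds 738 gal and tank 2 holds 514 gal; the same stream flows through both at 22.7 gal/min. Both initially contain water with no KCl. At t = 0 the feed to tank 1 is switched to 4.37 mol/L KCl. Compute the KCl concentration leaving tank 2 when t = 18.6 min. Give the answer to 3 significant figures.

Species balance on tank i: dCᵢ/dt = (Cᵢ₋₁ − Cᵢ)/τᵢ with τᵢ = Vᵢ/Q.
τ₁ = 738/22.7 = 32.511 min; τ₂ = 514/22.7 = 22.643 min.
Solving the cascade with C₁(0)=C₂(0)=0 gives C₂(t) = C_in[1 − (τ₁ e^(−t/τ₁) − τ₂ e^(−t/τ₂))/(τ₁ − τ₂)].
At t = 18.6: e^(−t/τ₁) = 0.56433, e^(−t/τ₂) = 0.43980.
C₂ = 4.37·[1 − (32.511·0.56433 − 22.643·0.43980)/(9.8678)] = 4.37·0.14991 = 0.65510 mol/L.

0.655 mol/L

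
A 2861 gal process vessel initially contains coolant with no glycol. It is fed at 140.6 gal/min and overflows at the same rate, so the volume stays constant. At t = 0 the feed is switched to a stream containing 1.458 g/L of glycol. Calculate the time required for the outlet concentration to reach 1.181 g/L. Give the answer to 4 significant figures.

33.79 min

Species balance: V dC/dt = Q(C_in − C) ⇒ τ = V/Q = 20.3485 min.
C(t) = C_in + (C₀ − C_in) e^(−t/τ). Set C = 1.181 and solve for t:
e^(−t/τ) = (C − C_in)/(C₀ − C_in) = (1.181 − 1.458)/(0 − 1.458) = 0.189986
t = −τ ln(…) = 20.3485 × 1.66080 = 33.7949 min.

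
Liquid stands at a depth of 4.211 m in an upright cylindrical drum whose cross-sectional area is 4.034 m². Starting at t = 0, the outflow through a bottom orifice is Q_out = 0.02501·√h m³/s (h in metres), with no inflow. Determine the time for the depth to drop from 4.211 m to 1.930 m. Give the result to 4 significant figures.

Volume balance on the tank: A dh/dt = −0.02501 √h.
This is separable: 2 d(√h)/dt = −0.02501/A, so √h = √h₀ − (0.02501/(2A)) t.
t = 2A(√h₀ − √h)/0.02501 = 2·4.034·(√4.211 − √1.930)/0.02501
  = 8.06800 × (2.05207 − 1.38924) / 0.02501 = 213.822 s.

213.8 s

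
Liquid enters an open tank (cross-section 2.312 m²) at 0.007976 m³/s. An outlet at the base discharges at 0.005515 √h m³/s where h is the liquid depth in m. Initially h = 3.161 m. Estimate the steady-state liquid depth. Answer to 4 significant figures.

2.092 m

A dh/dt = Q_in − 0.005515 √h. Steady state requires inflow = outflow:
Q_in = 0.005515 √h_ss ⇒ √h_ss = 0.007976/0.005515 = 1.44624.
h_ss = 1.44624² = 2.09160 m. (Since h₀ = 3.161 m > h_ss, the level will fall toward this value.)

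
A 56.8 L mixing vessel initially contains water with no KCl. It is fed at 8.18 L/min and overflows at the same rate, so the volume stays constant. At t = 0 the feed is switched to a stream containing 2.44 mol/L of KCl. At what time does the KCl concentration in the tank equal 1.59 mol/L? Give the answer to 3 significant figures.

Species balance: V dC/dt = Q(C_in − C) ⇒ τ = V/Q = 6.9438 min.
C(t) = C_in + (C₀ − C_in) e^(−t/τ). Set C = 1.59 and solve for t:
e^(−t/τ) = (C − C_in)/(C₀ − C_in) = (1.59 − 2.44)/(0 − 2.44) = 0.34836
t = −τ ln(…) = 6.9438 × 1.0545 = 7.3223 min.

7.32 min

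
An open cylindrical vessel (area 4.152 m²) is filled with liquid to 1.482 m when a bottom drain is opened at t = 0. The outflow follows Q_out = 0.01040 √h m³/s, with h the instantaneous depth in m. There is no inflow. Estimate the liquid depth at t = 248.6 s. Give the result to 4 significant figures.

0.8209 m

A dh/dt = −Q_out = −0.01040 √h.
Separate and integrate: 2(√h − √h₀) = −(0.01040/A) t.
√h = √1.482 − 0.01040·248.6/(2·4.152) = 1.21737 − 0.311349 = 0.906025.
h = 0.906025² = 0.820882 m.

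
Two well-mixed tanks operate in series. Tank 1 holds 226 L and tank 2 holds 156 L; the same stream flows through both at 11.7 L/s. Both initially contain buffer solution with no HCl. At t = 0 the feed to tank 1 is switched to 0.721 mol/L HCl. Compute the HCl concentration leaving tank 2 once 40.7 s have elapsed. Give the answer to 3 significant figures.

0.514 mol/L

Species balance on tank i: dCᵢ/dt = (Cᵢ₋₁ − Cᵢ)/τᵢ with τᵢ = Vᵢ/Q.
τ₁ = 226/11.7 = 19.316 s; τ₂ = 156/11.7 = 13.333 s.
Tank 1: C₁ = C_in(1 − e^(−t/τ₁)). Tank 2 (τ₁ ≠ τ₂): C₂ = C_in[1 − (τ₁ e^(−t/τ₁) − τ₂ e^(−t/τ₂))/(τ₁ − τ₂)].
At t = 40.7: e^(−t/τ₁) = 0.12160, e^(−t/τ₂) = 0.047241.
C₂ = 0.721·[1 − (19.316·0.12160 − 13.333·0.047241)/(5.9829)] = 0.721·0.71269 = 0.51385 mol/L.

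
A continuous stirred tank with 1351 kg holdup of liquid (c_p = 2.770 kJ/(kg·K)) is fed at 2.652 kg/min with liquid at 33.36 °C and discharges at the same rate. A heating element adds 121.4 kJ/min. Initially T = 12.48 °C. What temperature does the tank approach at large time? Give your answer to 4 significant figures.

49.89 °C

Energy balance: M c_p dT/dt = ṁ c_p (T_in − T) + 121.4.
At steady state dT/dt = 0 ⇒ T_ss = T_in + Q̇/(ṁ c_p) = 33.36 + 121.4/(2.652·2.770) = 49.8859 °C.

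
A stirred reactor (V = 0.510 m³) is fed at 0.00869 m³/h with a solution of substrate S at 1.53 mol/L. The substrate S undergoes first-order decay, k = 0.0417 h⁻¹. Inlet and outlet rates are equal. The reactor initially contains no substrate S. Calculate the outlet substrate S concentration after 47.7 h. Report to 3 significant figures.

Accumulation = in − out − consumed: V dC/dt = Q C_in − Q C − k V C.
dC/dt = (Q/V) C_in − (Q/V + k) C; effective rate a = Q/V + k = 0.017039 + 0.0417 = 0.058739 h⁻¹.
C_ss = Q C_in/(Q + kV) = 0.44383 mol/L; C(t) = C_ss + (C₀ − C_ss) e^(−a t).
C(47.7) = 0.44383 + (-0.44383)·e^(−0.058739·47.7) = 0.44383 + (-0.44383)·0.060697 = 0.41689 mol/L.

0.417 mol/L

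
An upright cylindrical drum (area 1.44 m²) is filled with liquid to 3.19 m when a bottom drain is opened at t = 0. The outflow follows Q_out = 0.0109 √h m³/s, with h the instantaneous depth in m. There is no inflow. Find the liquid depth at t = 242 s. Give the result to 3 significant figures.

0.757 m

With no inflow, A dh/dt = −0.0109 √h.
This is separable: 2 d(√h)/dt = −0.0109/A, so √h = √h₀ − (0.0109/(2A)) t.
√h = √3.19 − 0.0109·242/(2·1.44) = 1.7861 − 0.91590 = 0.87015.
h = 0.87015² = 0.75717 m.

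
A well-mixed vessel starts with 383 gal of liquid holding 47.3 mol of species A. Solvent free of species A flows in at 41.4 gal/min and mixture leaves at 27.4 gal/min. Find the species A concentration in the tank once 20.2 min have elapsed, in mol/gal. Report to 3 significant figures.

Let m(t) be the amount of species A. Volume: V(t) = V₀ + (Q_in − Q_out) t = 383 + 14.000 t; V(20.2) = 665.80 gal.
No species A enters, so dm/dt = −Q_out · (m/V).
Separate: dm/m = −Q_out dt/V(t) ⇒ ln(m/m₀) = −(Q_out/(Q_in−Q_out)) ln(V/V₀).
m = m₀ (V₀/V)^(Q_out/(Q_in−Q_out)) = 47.3 × (383/665.80)^(1.9571) = 16.027 mol.
C = m/V = 16.027/665.80 = 0.024072 mol/gal.

0.0241 mol/gal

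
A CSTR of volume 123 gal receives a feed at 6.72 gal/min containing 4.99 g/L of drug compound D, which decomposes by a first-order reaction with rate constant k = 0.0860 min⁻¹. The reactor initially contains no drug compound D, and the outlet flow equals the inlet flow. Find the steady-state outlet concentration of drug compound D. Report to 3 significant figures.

1.94 g/L

V dC/dt = Q(C_in − C) − k V C.
At steady state: 0 = Q C_in − (Q + kV) C_ss, so C_ss = Q C_in/(Q + kV).
C_ss = 6.72·4.99/(6.72 + 0.0860·123) = 33.533/17.298 = 1.9385 g/L.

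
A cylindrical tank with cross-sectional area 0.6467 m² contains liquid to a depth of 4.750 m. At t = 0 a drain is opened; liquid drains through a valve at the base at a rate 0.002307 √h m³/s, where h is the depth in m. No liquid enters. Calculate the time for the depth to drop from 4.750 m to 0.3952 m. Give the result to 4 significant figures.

869.4 s

A dh/dt = −Q_out = −0.002307 √h.
This is separable: 2 d(√h)/dt = −0.002307/A, so √h = √h₀ − (0.002307/(2A)) t.
t = 2A(√h₀ − √h)/0.002307 = 2·0.6467·(√4.750 − √0.3952)/0.002307
  = 1.29340 × (2.17945 − 0.628649) / 0.002307 = 869.443 s.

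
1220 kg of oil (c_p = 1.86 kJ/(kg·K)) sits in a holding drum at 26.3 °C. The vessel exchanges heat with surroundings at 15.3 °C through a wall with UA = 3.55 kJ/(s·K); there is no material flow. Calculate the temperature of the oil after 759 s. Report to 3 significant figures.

18.7 °C

M c_p dT/dt = −UA(T − T_amb).
dT/dt = (T_ss − T)/τ with T_ss = T_amb = 15.300 °C, τ = M c_p/UA = 1220·1.86/3.55 = 639.21 s.
This is linear first-order; T(t) = T_ss + (T₀ − T_ss) e^(−t/τ).
T(759) = 15.300 + (11.000)·0.30501 = 18.655 °C.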